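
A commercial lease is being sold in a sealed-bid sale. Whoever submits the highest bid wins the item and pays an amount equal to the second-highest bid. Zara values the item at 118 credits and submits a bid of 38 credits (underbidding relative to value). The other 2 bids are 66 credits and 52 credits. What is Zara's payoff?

Highest competing bid: 66 credits.
Zara's bid 38 credits is not the highest, so Zara loses, pays nothing, and earns zero payoff.

0 credits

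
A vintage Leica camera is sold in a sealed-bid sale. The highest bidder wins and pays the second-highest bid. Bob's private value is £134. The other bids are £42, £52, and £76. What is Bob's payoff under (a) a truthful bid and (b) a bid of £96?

Truthful: £58; alternative: £58.

The highest competing bid is £76.
Bidding truthfully at £134: Bob has the top bid, wins, and pays the second-highest bid £76. Payoff = £134 − £76 = £58.
Bidding £96: Bob has the top bid, wins, and pays the second-highest bid £76. Payoff = £134 − £76 = £58.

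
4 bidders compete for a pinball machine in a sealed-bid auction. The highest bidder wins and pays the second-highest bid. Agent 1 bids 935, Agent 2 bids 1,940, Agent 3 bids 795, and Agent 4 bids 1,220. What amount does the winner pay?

Ordered from highest: Agent 2 1,940 > Agent 4 1,220 > Agent 1 935 > Agent 3 795.
Agent 2 has the highest bid, so Agent 2 wins.
The second-highest bid is 1,220, so that is what Agent 2 pays.

Price paid: 1,220.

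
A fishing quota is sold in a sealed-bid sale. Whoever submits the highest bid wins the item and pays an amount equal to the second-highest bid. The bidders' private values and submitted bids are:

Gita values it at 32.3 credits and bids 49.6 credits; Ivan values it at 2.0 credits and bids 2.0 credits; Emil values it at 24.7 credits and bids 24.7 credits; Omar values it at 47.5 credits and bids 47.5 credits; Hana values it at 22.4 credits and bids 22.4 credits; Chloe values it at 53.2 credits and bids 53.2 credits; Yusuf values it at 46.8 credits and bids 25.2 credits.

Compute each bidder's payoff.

Payoffs: Gita 0.0 credits, Ivan 0.0 credits, Emil 0.0 credits, Omar 0.0 credits, Hana 0.0 credits, Chloe 3.6 credits, Yusuf 0.0 credits.

Sorted high to low: Chloe 53.2 credits; Gita 49.6 credits; Omar 47.5 credits; Yusuf 25.2 credits; Emil 24.7 credits; Hana 22.4 credits; Ivan 2.0 credits.
Chloe has the top bid and wins; the price is the second-highest bid, 49.6 credits.
Chloe's payoff = 53.2 credits − 49.6 credits = 3.6 credits. All other bidders lose, so their payoff is 0.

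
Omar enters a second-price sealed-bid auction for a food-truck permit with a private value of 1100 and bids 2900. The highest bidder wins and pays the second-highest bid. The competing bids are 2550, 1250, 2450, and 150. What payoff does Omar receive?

Highest competing bid: 2550.
Omar's bid 2900 is the highest overall, so Omar wins and pays the second-highest bid, 2550.
Payoff = value − price = 1100 − 2550 = -1450.
Overbidding won the item at a price above value — truthful bidding would have avoided this loss.

Omar's payoff: -1450.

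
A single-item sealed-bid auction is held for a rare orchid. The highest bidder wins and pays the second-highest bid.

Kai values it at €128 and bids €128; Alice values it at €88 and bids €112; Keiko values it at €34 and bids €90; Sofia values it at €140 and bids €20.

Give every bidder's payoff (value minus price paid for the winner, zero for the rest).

Ordered from highest: Kai €128 > Alice €112 > Keiko €90 > Sofia €20.
Kai has the top bid and wins; the price is the second-highest bid, €112.
Kai's payoff = €128 − €112 = €16. All other bidders lose, so their payoff is 0.

Kai €16, Alice €0, Keiko €0, Sofia €0.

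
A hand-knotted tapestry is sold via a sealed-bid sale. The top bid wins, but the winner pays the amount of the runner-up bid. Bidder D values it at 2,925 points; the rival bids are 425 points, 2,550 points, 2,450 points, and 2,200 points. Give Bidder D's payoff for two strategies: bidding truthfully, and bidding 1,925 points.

(a) 375 points  (b) 0 points

The highest competing bid is 2,550 points.
Bidding truthfully at 2,925 points: Bidder D has the top bid, wins, and pays the second-highest bid 2,550 points. Payoff = 2,925 points − 2,550 points = 375 points.
Bidding 1,925 points: the top bid is 2,550 points (a rival), so Bidder D loses. Payoff = 0 points.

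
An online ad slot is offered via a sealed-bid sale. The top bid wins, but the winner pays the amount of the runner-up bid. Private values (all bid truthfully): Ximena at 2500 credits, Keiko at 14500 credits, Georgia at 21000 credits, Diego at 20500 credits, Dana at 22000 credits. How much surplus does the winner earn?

Surplus = 1000 credits.

Sorted high to low: Dana 22000 credits, then Georgia 21000 credits, then Diego 20500 credits, then Keiko 14500 credits, then Ximena 2500 credits.
Dana wins with the top bid and pays the second-highest, 21000 credits.
Surplus = 22000 credits − 21000 credits = 1000 credits.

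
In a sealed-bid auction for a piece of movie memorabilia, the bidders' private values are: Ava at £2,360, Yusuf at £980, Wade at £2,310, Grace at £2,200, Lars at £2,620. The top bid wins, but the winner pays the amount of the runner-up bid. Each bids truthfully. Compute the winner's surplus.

Surplus = £260.

Ranking the bids: Lars £2,620 > Ava £2,360 > Wade £2,310 > Grace £2,200 > Yusuf £980.
Lars wins with the top bid and pays the second-highest, £2,360.
Surplus = £2,620 − £2,360 = £260.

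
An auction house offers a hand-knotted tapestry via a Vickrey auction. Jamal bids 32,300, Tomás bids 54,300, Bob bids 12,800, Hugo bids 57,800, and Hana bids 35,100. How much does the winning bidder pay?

Sorted high to low: Hugo 57,800; Tomás 54,300; Hana 35,100; Jamal 32,300; Bob 12,800.
Hugo has the highest bid, so Hugo wins.
The second-highest bid is 54,300, so that is what Hugo pays.

The winner pays 54,300.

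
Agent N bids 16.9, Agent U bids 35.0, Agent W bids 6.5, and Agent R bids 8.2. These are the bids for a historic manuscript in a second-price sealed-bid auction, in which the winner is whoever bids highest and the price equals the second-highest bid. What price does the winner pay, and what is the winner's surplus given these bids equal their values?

Ranking the bids: Agent U 35.0; Agent N 16.9; Agent R 8.2; Agent W 6.5.
Agent U is the highest bidder, so Agent U wins.
Under the second-price rule, the price is the second-highest bid: 16.9.
Surplus = 35.0 − 16.9 = 18.1.

Price 16.9; surplus 18.1.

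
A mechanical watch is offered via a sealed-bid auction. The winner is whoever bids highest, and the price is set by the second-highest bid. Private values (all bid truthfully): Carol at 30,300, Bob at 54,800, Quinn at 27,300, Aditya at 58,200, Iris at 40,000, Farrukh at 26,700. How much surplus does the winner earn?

Sorted high to low: Aditya 58,200 > Bob 54,800 > Iris 40,000 > Carol 30,300 > Quinn 27,300 > Farrukh 26,700.
Aditya wins with the top bid and pays the second-highest, 54,800.
Surplus = 58,200 − 54,800 = 3,400.

3,400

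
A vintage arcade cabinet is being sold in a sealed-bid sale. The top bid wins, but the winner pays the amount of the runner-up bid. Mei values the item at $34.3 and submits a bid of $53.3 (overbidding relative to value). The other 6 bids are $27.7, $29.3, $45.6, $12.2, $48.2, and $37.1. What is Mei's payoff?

Highest competing bid: $48.2.
Mei's bid $53.3 is the highest overall, so Mei wins and pays the second-highest bid, $48.2.
Payoff = value − price = $34.3 − $48.2 = -$13.9.

Mei's payoff: -$13.9.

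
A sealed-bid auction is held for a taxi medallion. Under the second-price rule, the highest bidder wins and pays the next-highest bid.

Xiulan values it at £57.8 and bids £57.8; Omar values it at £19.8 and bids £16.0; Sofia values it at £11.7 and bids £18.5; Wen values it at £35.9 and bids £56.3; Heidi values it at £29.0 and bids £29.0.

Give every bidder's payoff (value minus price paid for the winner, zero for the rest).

Ranking the bids: Xiulan £57.8; Wen £56.3; Heidi £29.0; Sofia £18.5; Omar £16.0.
Xiulan has the top bid and wins; the price is the second-highest bid, £56.3.
Xiulan's payoff = £57.8 − £56.3 = £1.5. All other bidders lose, so their payoff is 0.

Payoffs: Xiulan £1.5, Omar £0.0, Sofia £0.0, Wen £0.0, Heidi £0.0.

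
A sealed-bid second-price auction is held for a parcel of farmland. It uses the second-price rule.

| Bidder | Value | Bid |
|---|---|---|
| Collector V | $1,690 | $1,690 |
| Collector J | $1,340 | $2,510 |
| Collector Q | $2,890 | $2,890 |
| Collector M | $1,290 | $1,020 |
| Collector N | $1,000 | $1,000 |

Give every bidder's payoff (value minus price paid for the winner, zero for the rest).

Ranking the bids: Collector Q $2,890 > Collector J $2,510 > Collector V $1,690 > Collector M $1,020 > Collector N $1,000.
Collector Q has the top bid and wins; the price is the second-highest bid, $2,510.
Collector Q's payoff = $2,890 − $2,510 = $380. All other bidders lose, so their payoff is 0.

Collector V $0, Collector J $0, Collector Q $380, Collector M $0, Collector N $0.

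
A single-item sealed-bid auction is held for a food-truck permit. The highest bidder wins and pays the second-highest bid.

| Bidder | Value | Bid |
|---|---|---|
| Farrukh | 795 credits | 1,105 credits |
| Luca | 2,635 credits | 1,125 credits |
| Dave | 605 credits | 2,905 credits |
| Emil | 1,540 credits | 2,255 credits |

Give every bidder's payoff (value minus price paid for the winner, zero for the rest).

Bids in descending order: Dave 2,905 credits > Emil 2,255 credits > Luca 1,125 credits > Farrukh 1,105 credits.
Dave has the top bid and wins; the price is the second-highest bid, 2,255 credits.
Dave's payoff = 605 credits − 2,255 credits = -1,650 credits. All other bidders lose, so their payoff is 0.

Farrukh 0 credits, Luca 0 credits, Dave -1,650 credits, Emil 0 credits.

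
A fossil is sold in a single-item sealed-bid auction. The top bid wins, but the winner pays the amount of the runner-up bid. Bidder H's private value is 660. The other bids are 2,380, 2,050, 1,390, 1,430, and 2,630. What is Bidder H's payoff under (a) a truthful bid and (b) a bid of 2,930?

(a) 0  (b) -1,970

The highest competing bid is 2,630.
Bidding truthfully at 660: the top bid is 2,630 (a rival), so Bidder H loses. Payoff = 0.
Bidding 2,930: Bidder H has the top bid, wins, and pays the second-highest bid 2,630. Payoff = 660 − 2,630 = -1,970.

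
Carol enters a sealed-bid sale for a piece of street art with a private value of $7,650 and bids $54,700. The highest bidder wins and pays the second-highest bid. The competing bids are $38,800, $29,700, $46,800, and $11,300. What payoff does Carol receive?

Carol's payoff: -$39,150.

Highest competing bid: $46,800.
Carol's bid $54,700 is the highest overall, so Carol wins and pays the second-highest bid, $46,800.
Payoff = value − price = $7,650 − $46,800 = -$39,150.
Overbidding won the item at a price above value — truthful bidding would have avoided this loss.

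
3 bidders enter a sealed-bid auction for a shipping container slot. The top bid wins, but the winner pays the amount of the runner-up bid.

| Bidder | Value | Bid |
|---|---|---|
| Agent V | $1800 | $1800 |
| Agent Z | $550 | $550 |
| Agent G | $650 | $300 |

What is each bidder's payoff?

Payoffs: Agent V $1250, Agent Z $0, Agent G $0.

Sorted high to low: Agent V $1800, then Agent Z $550, then Agent G $300.
Agent V has the top bid and wins; the price is the second-highest bid, $550.
Agent V's payoff = $1800 − $550 = $1250. All other bidders lose, so their payoff is 0.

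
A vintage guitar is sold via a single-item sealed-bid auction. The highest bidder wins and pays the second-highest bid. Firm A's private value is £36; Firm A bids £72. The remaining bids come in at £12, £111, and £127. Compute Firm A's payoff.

Firm A's payoff: £0.

Highest competing bid: £127.
Firm A's bid £72 is not the highest, so Firm A loses, pays nothing, and earns zero payoff.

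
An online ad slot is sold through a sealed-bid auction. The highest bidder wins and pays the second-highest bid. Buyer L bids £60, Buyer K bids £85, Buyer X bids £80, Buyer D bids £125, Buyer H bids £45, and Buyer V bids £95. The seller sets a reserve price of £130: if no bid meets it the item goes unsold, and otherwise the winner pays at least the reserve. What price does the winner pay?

Ordered from highest: Buyer D £125; Buyer V £95; Buyer K £85; Buyer X £80; Buyer L £60; Buyer H £45.
The top bid £125 is below the reserve £130, so the item goes unsold and nothing is paid.

unsold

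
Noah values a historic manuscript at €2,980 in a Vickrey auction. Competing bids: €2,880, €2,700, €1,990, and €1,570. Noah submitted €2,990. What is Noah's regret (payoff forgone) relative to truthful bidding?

The highest competing bid is €2,880.
Bidding truthfully at €2,980: Noah has the top bid, wins, and pays the second-highest bid €2,880. Payoff = €2,980 − €2,880 = €100.
Bidding €2,990: Noah has the top bid, wins, and pays the second-highest bid €2,880. Payoff = €2,980 − €2,880 = €100.
Regret = truthful payoff − actual payoff = €100 − €100 = €0.

Payoff forgone: €0.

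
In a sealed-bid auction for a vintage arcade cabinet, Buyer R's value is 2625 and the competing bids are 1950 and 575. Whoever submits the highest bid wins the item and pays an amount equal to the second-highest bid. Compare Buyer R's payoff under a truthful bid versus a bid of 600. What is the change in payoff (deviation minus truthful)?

The highest competing bid is 1950.
Bidding truthfully at 2625: Buyer R has the top bid, wins, and pays the second-highest bid 1950. Payoff = 2625 − 1950 = 675.
Bidding 600: the top bid is 1950 (a rival), so Buyer R loses. Payoff = 0.
Change = 0 − 675 = -675.

Change in payoff: -675.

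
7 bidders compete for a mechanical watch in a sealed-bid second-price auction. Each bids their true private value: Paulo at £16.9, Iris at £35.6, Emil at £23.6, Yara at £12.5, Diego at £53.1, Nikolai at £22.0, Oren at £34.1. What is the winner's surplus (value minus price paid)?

Winner's surplus: £17.5.

Bids in descending order: Diego £53.1; Iris £35.6; Oren £34.1; Emil £23.6; Nikolai £22.0; Paulo £16.9; Yara £12.5.
Diego wins with the top bid and pays the second-highest, £35.6.
Surplus = £53.1 − £35.6 = £17.5.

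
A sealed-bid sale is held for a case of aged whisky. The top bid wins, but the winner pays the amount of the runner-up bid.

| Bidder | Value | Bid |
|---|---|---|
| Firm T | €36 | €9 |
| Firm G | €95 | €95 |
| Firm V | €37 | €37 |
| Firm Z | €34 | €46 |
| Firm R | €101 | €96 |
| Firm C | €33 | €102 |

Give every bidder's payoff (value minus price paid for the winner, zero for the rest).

Firm T €0, Firm G €0, Firm V €0, Firm Z €0, Firm R €0, Firm C -€63.

Ordered from highest: Firm C €102, then Firm R €96, then Firm G €95, then Firm Z €46, then Firm V €37, then Firm T €9.
Firm C has the top bid and wins; the price is the second-highest bid, €96.
Firm C's payoff = €33 − €96 = -€63. All other bidders lose, so their payoff is 0.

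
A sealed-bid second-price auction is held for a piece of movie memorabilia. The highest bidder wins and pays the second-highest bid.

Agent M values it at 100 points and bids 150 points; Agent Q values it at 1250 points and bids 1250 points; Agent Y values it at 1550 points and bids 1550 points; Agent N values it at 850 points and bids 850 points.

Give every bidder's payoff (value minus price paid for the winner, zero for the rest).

Payoffs: Agent M 0 points, Agent Q 0 points, Agent Y 300 points, Agent N 0 points.

Sorted high to low: Agent Y 1550 points, then Agent Q 1250 points, then Agent N 850 points, then Agent M 150 points.
Agent Y has the top bid and wins; the price is the second-highest bid, 1250 points.
Agent Y's payoff = 1550 points − 1250 points = 300 points. All other bidders lose, so their payoff is 0.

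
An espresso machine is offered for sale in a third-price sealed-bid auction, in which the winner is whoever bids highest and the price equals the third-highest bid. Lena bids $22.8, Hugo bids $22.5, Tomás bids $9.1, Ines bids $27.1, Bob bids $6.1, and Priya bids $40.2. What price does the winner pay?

$22.8

Ordered from highest: Priya $40.2, then Ines $27.1, then Lena $22.8, then Hugo $22.5, then Tomás $9.1, then Bob $6.1.
Priya is the highest bidder, so Priya wins.
Under the third-price rule, the price is the third-highest bid: $22.8.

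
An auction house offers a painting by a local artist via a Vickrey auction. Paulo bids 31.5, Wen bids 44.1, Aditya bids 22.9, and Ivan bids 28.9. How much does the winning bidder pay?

Price paid: 31.5.

Ordered from highest: Wen 44.1; Paulo 31.5; Ivan 28.9; Aditya 22.9.
Wen has the highest bid, so Wen wins.
The second-highest bid is 31.5, so that is what Wen pays.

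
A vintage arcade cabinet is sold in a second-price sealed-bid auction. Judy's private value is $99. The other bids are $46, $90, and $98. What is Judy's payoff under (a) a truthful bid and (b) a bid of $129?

The highest competing bid is $98.
Bidding truthfully at $99: Judy has the top bid, wins, and pays the second-highest bid $98. Payoff = $99 − $98 = $1.
Bidding $129: Judy has the top bid, wins, and pays the second-highest bid $98. Payoff = $99 − $98 = $1.
The bid only affects whether you win, not the price — here both bids land on the same side of the top rival bid, so the deviation is payoff-neutral.

Truthful: $1; alternative: $1.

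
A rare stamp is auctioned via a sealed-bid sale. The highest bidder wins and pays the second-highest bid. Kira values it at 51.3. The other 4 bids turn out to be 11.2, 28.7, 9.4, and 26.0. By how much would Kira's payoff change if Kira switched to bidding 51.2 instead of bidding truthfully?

Payoff change: 0.0.

The highest competing bid is 28.7.
Bidding truthfully at 51.3: Kira has the top bid, wins, and pays the second-highest bid 28.7. Payoff = 51.3 − 28.7 = 22.6.
Bidding 51.2: Kira has the top bid, wins, and pays the second-highest bid 28.7. Payoff = 51.3 − 28.7 = 22.6.
Change = 22.6 − 22.6 = 0.0.
The bid only affects whether you win, not the price — here both bids land on the same side of the top rival bid, so the deviation is payoff-neutral.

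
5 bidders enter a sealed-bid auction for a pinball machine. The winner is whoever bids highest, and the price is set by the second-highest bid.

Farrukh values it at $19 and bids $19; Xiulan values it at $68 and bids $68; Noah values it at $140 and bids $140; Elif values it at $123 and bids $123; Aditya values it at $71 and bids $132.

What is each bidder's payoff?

Payoffs: Farrukh $0, Xiulan $0, Noah $8, Elif $0, Aditya $0.

Ranking the bids: Noah $140, then Aditya $132, then Elif $123, then Xiulan $68, then Farrukh $19.
Noah has the top bid and wins; the price is the second-highest bid, $132.
Noah's payoff = $140 − $132 = $8. All other bidders lose, so their payoff is 0.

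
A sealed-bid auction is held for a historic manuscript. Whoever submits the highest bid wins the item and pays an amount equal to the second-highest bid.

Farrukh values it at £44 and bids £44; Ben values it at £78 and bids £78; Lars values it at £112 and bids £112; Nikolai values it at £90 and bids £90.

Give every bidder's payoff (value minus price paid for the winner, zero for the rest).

Sorted high to low: Lars £112 > Nikolai £90 > Ben £78 > Farrukh £44.
Lars has the top bid and wins; the price is the second-highest bid, £90.
Lars's payoff = £112 − £90 = £22. All other bidders lose, so their payoff is 0.

Farrukh £0, Ben £0, Lars £22, Nikolai £0.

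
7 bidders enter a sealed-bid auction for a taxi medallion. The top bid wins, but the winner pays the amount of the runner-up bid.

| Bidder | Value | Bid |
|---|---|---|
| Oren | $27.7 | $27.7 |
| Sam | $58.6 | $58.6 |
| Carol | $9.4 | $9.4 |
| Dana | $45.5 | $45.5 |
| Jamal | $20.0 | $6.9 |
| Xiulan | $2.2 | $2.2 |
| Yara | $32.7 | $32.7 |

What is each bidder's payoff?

Oren $0.0, Sam $13.1, Carol $0.0, Dana $0.0, Jamal $0.0, Xiulan $0.0, Yara $0.0.

Ranking the bids: Sam $58.6; Dana $45.5; Yara $32.7; Oren $27.7; Carol $9.4; Jamal $6.9; Xiulan $2.2.
Sam has the top bid and wins; the price is the second-highest bid, $45.5.
Sam's payoff = $58.6 − $45.5 = $13.1. All other bidders lose, so their payoff is 0.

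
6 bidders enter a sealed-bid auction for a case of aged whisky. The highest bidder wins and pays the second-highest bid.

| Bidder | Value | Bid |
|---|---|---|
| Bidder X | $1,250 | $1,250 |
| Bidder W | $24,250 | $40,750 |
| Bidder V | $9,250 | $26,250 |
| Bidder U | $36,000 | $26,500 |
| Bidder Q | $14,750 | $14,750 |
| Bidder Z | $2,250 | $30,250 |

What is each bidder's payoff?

Payoffs: Bidder X $0, Bidder W -$6,000, Bidder V $0, Bidder U $0, Bidder Q $0, Bidder Z $0.

Ranking the bids: Bidder W $40,750 > Bidder Z $30,250 > Bidder U $26,500 > Bidder V $26,250 > Bidder Q $14,750 > Bidder X $1,250.
Bidder W has the top bid and wins; the price is the second-highest bid, $30,250.
Bidder W's payoff = $24,250 − $30,250 = -$6,000. All other bidders lose, so their payoff is 0.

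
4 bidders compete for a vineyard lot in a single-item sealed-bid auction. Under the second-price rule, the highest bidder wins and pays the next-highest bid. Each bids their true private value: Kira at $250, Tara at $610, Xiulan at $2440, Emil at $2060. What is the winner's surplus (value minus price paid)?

Surplus = $380.

Ordered from highest: Xiulan $2440; Emil $2060; Tara $610; Kira $250.
Xiulan wins with the top bid and pays the second-highest, $2060.
Surplus = $2440 − $2060 = $380.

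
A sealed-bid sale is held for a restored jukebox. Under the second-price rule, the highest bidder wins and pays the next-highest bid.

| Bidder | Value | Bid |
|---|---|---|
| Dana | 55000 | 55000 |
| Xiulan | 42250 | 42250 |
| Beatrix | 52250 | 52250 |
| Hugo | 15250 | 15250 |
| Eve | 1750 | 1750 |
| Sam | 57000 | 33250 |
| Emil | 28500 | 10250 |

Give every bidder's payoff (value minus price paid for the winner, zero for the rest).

Ordered from highest: Dana 55000; Beatrix 52250; Xiulan 42250; Sam 33250; Hugo 15250; Emil 10250; Eve 1750.
Dana has the top bid and wins; the price is the second-highest bid, 52250.
Dana's payoff = 55000 − 52250 = 2750. All other bidders lose, so their payoff is 0.

Payoffs: Dana 2750, Xiulan 0, Beatrix 0, Hugo 0, Eve 0, Sam 0, Emil 0.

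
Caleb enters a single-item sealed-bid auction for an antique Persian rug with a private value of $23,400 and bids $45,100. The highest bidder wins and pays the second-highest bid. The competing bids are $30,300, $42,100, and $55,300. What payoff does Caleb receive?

Highest competing bid: $55,300.
Caleb's bid $45,100 is not the highest, so Caleb loses, pays nothing, and earns zero payoff.

Payoff = $0.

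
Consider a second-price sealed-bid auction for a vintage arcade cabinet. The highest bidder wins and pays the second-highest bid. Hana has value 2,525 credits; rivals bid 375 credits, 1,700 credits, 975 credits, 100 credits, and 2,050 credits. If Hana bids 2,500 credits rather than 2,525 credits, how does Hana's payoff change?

Change in payoff: 0 credits.

The highest competing bid is 2,050 credits.
Bidding truthfully at 2,525 credits: Hana has the top bid, wins, and pays the second-highest bid 2,050 credits. Payoff = 2,525 credits − 2,050 credits = 475 credits.
Bidding 2,500 credits: Hana has the top bid, wins, and pays the second-highest bid 2,050 credits. Payoff = 2,525 credits − 2,050 credits = 475 credits.
Change = 475 credits − 475 credits = 0 credits.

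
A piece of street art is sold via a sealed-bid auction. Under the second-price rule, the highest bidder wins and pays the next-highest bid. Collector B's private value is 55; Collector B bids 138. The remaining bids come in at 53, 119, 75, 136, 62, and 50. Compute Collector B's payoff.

Highest competing bid: 136.
Collector B's bid 138 is the highest overall, so Collector B wins and pays the second-highest bid, 136.
Payoff = value − price = 55 − 136 = -81.

Payoff = -81.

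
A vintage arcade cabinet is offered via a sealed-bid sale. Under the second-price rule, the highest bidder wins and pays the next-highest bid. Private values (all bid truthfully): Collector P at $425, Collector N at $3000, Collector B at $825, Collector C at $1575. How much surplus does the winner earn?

Winner's surplus: $1425.

Ranking the bids: Collector N $3000; Collector C $1575; Collector B $825; Collector P $425.
Collector N wins with the top bid and pays the second-highest, $1575.
Surplus = $3000 − $1575 = $1425.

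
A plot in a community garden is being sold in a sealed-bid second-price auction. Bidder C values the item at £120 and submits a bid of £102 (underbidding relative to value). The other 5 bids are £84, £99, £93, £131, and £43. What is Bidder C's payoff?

Highest competing bid: £131.
Bidder C's bid £102 is not the highest, so Bidder C loses, pays nothing, and earns zero payoff.

Bidder C's payoff: £0.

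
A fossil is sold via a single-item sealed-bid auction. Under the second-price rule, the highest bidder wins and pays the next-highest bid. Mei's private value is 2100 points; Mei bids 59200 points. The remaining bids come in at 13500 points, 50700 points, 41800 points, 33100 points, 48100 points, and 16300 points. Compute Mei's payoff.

Highest competing bid: 50700 points.
Mei's bid 59200 points is the highest overall, so Mei wins and pays the second-highest bid, 50700 points.
Payoff = value − price = 2100 points − 50700 points = -48600 points.
Overbidding won the item at a price above value — truthful bidding would have avoided this loss.

Mei's payoff: -48600 points.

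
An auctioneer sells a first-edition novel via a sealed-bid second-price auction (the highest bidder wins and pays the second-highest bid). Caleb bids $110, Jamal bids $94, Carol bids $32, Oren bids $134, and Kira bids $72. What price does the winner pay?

The winner pays $110.

Bids in descending order: Oren $134 > Caleb $110 > Jamal $94 > Kira $72 > Carol $32.
Oren is the highest bidder, so Oren wins.
Under the second-price rule, the price is the second-highest bid: $110.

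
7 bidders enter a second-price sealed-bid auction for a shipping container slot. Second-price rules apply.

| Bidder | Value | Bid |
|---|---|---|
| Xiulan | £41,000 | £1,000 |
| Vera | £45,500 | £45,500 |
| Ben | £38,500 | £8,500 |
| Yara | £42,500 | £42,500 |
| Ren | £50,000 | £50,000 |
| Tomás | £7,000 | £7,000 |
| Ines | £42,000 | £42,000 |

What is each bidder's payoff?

Ranking the bids: Ren £50,000; Vera £45,500; Yara £42,500; Ines £42,000; Ben £8,500; Tomás £7,000; Xiulan £1,000.
Ren has the top bid and wins; the price is the second-highest bid, £45,500.
Ren's payoff = £50,000 − £45,500 = £4,500. All other bidders lose, so their payoff is 0.

Payoffs: Xiulan £0, Vera £0, Ben £0, Yara £0, Ren £4,500, Tomás £0, Ines £0.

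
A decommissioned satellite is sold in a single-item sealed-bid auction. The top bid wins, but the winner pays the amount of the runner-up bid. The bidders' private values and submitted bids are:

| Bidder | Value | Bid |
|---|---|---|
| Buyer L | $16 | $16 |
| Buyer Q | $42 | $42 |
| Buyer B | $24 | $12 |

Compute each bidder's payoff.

Payoffs: Buyer L $0, Buyer Q $26, Buyer B $0.

Ordered from highest: Buyer Q $42, then Buyer L $16, then Buyer B $12.
Buyer Q has the top bid and wins; the price is the second-highest bid, $16.
Buyer Q's payoff = $42 − $16 = $26. All other bidders lose, so their payoff is 0.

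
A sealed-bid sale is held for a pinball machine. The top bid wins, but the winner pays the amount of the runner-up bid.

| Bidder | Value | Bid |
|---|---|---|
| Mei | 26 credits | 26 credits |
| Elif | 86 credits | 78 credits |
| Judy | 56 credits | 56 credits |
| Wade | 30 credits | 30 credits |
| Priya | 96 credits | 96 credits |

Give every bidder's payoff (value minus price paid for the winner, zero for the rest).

Mei 0 credits, Elif 0 credits, Judy 0 credits, Wade 0 credits, Priya 18 credits.

Ranking the bids: Priya 96 credits; Elif 78 credits; Judy 56 credits; Wade 30 credits; Mei 26 credits.
Priya has the top bid and wins; the price is the second-highest bid, 78 credits.
Priya's payoff = 96 credits − 78 credits = 18 credits. All other bidders lose, so their payoff is 0.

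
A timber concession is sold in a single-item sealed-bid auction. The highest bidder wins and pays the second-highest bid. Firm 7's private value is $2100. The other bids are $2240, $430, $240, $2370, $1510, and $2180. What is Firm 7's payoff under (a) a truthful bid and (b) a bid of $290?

(a) $0  (b) $0

The highest competing bid is $2370.
Bidding truthfully at $2100: the top bid is $2370 (a rival), so Firm 7 loses. Payoff = $0.
Bidding $290: the top bid is $2370 (a rival), so Firm 7 loses. Payoff = $0.
The bid only affects whether you win, not the price — here both bids land on the same side of the top rival bid, so the deviation is payoff-neutral.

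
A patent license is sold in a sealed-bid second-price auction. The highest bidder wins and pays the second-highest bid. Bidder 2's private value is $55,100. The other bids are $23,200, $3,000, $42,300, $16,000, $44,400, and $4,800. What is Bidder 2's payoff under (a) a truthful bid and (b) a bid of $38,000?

(a) $10,700  (b) $0

The highest competing bid is $44,400.
Bidding truthfully at $55,100: Bidder 2 has the top bid, wins, and pays the second-highest bid $44,400. Payoff = $55,100 − $44,400 = $10,700.
Bidding $38,000: the top bid is $44,400 (a rival), so Bidder 2 loses. Payoff = $0.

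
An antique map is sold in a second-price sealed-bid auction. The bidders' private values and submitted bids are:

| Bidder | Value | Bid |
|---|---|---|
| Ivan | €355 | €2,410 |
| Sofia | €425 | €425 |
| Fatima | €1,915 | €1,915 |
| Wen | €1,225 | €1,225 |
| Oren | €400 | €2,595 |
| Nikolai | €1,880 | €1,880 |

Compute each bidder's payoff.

Payoffs: Ivan €0, Sofia €0, Fatima €0, Wen €0, Oren -€2,010, Nikolai €0.

Sorted high to low: Oren €2,595, then Ivan €2,410, then Fatima €1,915, then Nikolai €1,880, then Wen €1,225, then Sofia €425.
Oren has the top bid and wins; the price is the second-highest bid, €2,410.
Oren's payoff = €400 − €2,410 = -€2,010. All other bidders lose, so their payoff is 0.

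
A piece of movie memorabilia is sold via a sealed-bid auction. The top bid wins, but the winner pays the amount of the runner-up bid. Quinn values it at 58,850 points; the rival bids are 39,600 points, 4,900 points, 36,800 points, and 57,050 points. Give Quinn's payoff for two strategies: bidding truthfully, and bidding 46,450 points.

The highest competing bid is 57,050 points.
Bidding truthfully at 58,850 points: Quinn has the top bid, wins, and pays the second-highest bid 57,050 points. Payoff = 58,850 points − 57,050 points = 1,800 points.
Bidding 46,450 points: the top bid is 57,050 points (a rival), so Quinn loses. Payoff = 0 points.

Truthful: 1,800 points; alternative: 0 points.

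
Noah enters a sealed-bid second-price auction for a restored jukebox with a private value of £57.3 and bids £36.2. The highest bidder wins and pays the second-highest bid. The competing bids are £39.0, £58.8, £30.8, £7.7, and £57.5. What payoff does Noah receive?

Payoff = £0.0.

Highest competing bid: £58.8.
Noah's bid £36.2 is not the highest, so Noah loses, pays nothing, and earns zero payoff.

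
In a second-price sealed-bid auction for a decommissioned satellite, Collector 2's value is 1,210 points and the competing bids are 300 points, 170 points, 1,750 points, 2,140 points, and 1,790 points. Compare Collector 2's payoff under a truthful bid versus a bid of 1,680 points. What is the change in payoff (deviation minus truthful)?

The highest competing bid is 2,140 points.
Bidding truthfully at 1,210 points: the top bid is 2,140 points (a rival), so Collector 2 loses. Payoff = 0 points.
Bidding 1,680 points: the top bid is 2,140 points (a rival), so Collector 2 loses. Payoff = 0 points.
Change = 0 points − 0 points = 0 points.
The bid only affects whether you win, not the price — here both bids land on the same side of the top rival bid, so the deviation is payoff-neutral.

Change in payoff: 0 points.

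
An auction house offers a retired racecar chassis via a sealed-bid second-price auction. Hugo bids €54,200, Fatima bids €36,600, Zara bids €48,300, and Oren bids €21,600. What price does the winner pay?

€48,300

Ordered from highest: Hugo €54,200 > Zara €48,300 > Fatima €36,600 > Oren €21,600.
Hugo has the highest bid, so Hugo wins.
The second-highest bid is €48,300, so that is what Hugo pays.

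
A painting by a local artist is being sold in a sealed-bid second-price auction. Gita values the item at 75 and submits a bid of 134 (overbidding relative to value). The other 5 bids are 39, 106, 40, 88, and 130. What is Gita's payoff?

Highest competing bid: 130.
Gita's bid 134 is the highest overall, so Gita wins and pays the second-highest bid, 130.
Payoff = value − price = 75 − 130 = -55.
Overbidding won the item at a price above value — truthful bidding would have avoided this loss.

Gita's payoff: -55.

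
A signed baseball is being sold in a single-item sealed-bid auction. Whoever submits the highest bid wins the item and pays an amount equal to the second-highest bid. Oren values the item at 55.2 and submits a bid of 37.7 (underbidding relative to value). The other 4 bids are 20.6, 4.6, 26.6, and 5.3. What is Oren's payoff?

28.6

Highest competing bid: 26.6.
Oren's bid 37.7 is the highest overall, so Oren wins and pays the second-highest bid, 26.6.
Payoff = value − price = 55.2 − 26.6 = 28.6.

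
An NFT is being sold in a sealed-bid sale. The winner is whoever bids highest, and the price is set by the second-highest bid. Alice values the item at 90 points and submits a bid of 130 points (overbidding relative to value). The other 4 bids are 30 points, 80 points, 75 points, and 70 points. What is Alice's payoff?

Highest competing bid: 80 points.
Alice's bid 130 points is the highest overall, so Alice wins and pays the second-highest bid, 80 points.
Payoff = value − price = 90 points − 80 points = 10 points.

10 points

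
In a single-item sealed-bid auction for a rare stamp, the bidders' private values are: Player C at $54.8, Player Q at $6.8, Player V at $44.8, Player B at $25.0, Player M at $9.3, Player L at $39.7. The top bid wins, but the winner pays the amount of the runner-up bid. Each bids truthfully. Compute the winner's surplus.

$10.0

Sorted high to low: Player C $54.8; Player V $44.8; Player L $39.7; Player B $25.0; Player M $9.3; Player Q $6.8.
Player C wins with the top bid and pays the second-highest, $44.8.
Surplus = $54.8 − $44.8 = $10.0.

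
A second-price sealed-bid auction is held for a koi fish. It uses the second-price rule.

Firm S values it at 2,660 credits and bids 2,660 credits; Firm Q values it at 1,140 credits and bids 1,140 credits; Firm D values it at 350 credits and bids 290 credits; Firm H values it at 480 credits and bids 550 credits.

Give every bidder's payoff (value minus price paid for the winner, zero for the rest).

Firm S 1,520 credits, Firm Q 0 credits, Firm D 0 credits, Firm H 0 credits.

Bids in descending order: Firm S 2,660 credits; Firm Q 1,140 credits; Firm H 550 credits; Firm D 290 credits.
Firm S has the top bid and wins; the price is the second-highest bid, 1,140 credits.
Firm S's payoff = 2,660 credits − 1,140 credits = 1,520 credits. All other bidders lose, so their payoff is 0.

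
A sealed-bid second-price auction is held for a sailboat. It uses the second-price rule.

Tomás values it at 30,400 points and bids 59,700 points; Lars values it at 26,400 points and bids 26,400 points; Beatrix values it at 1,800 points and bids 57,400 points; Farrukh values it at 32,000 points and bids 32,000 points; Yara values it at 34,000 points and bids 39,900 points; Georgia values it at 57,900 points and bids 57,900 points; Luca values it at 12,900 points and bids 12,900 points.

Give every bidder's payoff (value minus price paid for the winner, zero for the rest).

Tomás -27,500 points, Lars 0 points, Beatrix 0 points, Farrukh 0 points, Yara 0 points, Georgia 0 points, Luca 0 points.

Bids in descending order: Tomás 59,700 points, then Georgia 57,900 points, then Beatrix 57,400 points, then Yara 39,900 points, then Farrukh 32,000 points, then Lars 26,400 points, then Luca 12,900 points.
Tomás has the top bid and wins; the price is the second-highest bid, 57,900 points.
Tomás's payoff = 30,400 points − 57,900 points = -27,500 points. All other bidders lose, so their payoff is 0.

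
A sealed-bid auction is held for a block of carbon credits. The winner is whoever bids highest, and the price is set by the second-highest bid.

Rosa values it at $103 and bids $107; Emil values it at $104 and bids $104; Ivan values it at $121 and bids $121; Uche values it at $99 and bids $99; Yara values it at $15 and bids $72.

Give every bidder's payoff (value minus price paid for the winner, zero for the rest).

Payoffs: Rosa $0, Emil $0, Ivan $14, Uche $0, Yara $0.

Bids in descending order: Ivan $121 > Rosa $107 > Emil $104 > Uche $99 > Yara $72.
Ivan has the top bid and wins; the price is the second-highest bid, $107.
Ivan's payoff = $121 − $107 = $14. All other bidders lose, so their payoff is 0.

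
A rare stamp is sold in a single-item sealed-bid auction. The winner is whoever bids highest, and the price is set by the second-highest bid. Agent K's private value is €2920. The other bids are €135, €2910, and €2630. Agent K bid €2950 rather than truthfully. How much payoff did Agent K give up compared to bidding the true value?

The highest competing bid is €2910.
Bidding truthfully at €2920: Agent K has the top bid, wins, and pays the second-highest bid €2910. Payoff = €2920 − €2910 = €10.
Bidding €2950: Agent K has the top bid, wins, and pays the second-highest bid €2910. Payoff = €2920 − €2910 = €10.
Regret = truthful payoff − actual payoff = €10 − €10 = €0.

Payoff forgone: €0.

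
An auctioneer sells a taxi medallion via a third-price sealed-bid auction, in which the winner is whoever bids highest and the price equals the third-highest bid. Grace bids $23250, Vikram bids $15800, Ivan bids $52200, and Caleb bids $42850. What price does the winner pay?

$23250

Ordered from highest: Ivan $52200, then Caleb $42850, then Grace $23250, then Vikram $15800.
Ivan is the highest bidder, so Ivan wins.
Under the third-price rule, the price is the third-highest bid: $23250.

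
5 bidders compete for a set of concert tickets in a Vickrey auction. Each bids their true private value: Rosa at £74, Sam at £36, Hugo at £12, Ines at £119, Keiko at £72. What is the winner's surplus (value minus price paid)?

Surplus = £45.

Sorted high to low: Ines £119, then Rosa £74, then Keiko £72, then Sam £36, then Hugo £12.
Ines wins with the top bid and pays the second-highest, £74.
Surplus = £119 − £74 = £45.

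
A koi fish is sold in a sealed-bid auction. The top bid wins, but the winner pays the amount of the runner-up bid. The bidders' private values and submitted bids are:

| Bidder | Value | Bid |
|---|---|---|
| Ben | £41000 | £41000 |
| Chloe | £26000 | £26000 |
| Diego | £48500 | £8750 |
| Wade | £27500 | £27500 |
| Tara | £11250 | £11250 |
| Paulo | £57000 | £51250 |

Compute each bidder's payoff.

Ordered from highest: Paulo £51250, then Ben £41000, then Wade £27500, then Chloe £26000, then Tara £11250, then Diego £8750.
Paulo has the top bid and wins; the price is the second-highest bid, £41000.
Paulo's payoff = £57000 − £41000 = £16000. All other bidders lose, so their payoff is 0.

Ben £0, Chloe £0, Diego £0, Wade £0, Tara £0, Paulo £16000.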